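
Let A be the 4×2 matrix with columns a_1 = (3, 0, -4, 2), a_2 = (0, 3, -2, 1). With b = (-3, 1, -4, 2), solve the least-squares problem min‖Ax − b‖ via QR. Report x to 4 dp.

a_1 = (3, 0, -4, 2); ‖a_1‖ = 5.3852, so e_1 = (0.5571, 0.0000, -0.7428, 0.3714).
e_1·a_2 = 0.5571·0 + 0.0000·3 + (-0.7428)·(-2) + 0.3714·1 = 1.8570.
u_2 = a_2 − 1.8570·e_1 = (-1.0345, 3.0000, -0.6207, 0.3103).
‖u_2‖ = 3.2483, so e_2 = (-0.3185, 0.9235, -0.1911, 0.0955).
Qᵀb = (2.0426, 2.8343).
Back-substitute: x_2 = 2.8343/3.2483 = 0.8725.
x_1 = (2.0426 − 1.8570·0.8725)/5.3852 = 0.0784.

x = (0.0784, 0.8725)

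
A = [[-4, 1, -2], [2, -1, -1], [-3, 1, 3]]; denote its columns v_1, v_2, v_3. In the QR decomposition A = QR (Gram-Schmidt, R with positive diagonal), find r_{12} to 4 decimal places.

r_{12} = -1.6713

e_1 = v_1/‖v_1‖ = (-4, 2, -3)/5.3852 = (-0.7428, 0.3714, -0.5571).
r_{12} = e_1·v_2 = -1.6713.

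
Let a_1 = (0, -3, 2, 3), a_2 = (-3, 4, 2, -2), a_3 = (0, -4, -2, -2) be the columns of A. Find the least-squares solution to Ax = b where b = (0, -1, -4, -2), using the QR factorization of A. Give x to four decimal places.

q_1 = a_1/‖a_1‖ = (0, -3, 2, 3)/4.6904 = (0.0000, -0.6396, 0.4264, 0.6396).
r_{12} = q_1·a_2 = -2.9848.
u_2 = a_2 + 2.9848·q_1 = (-3.0000, 2.0909, 3.2727, -0.0909).
‖u_2‖ = 4.9082, so q_2 = (-0.6112, 0.4260, 0.6668, -0.0185).
r_{13} = q_1·a_3 = 0.4264; r_{23} = q_2·a_3 = -3.0005.
u_3 = a_3 − 0.4264·q_1 + 3.0005·q_2 = (-1.8340, -2.4491, -0.1811, -2.3283).
‖u_3‖ = 3.8490, so q_3 = (-0.4765, -0.6363, -0.0471, -0.6049).
Qᵀb = (-2.3452, -3.0561, 2.0343).
Back-substitute: x_3 = 2.0343/3.8490 = 0.5285.
x_2 = (-3.0561 + 3.0005·0.5285)/4.9082 = -0.2995.
x_1 = (-2.3452 + 2.9848·(-0.2995) − 0.4264·0.5285)/4.6904 = -0.7387.

x = (-0.7387, -0.2995, 0.5285)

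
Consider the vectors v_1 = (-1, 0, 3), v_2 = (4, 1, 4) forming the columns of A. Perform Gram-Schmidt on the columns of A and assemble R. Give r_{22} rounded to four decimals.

r_{22} = 5.1575

e_1 = v_1/‖v_1‖ = (-1, 0, 3)/3.1623 = (-0.3162, 0.0000, 0.9487).
r_{12} = e_1·v_2 = 2.5298.
u_2 = v_2 − 2.5298·e_1 = (4.8000, 1.0000, 1.6000).
r_{22} = ‖u_2‖ = 5.1575.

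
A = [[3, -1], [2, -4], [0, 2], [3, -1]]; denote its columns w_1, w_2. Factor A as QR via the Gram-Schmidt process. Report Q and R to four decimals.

q_1 = w_1/‖w_1‖ = (3, 2, 0, 3)/4.6904 = (0.6396, 0.4264, 0.0000, 0.6396).
r_{12} = q_1·w_2 = -2.9848.
u_2 = w_2 + 2.9848·q_1 = (0.9091, -2.7273, 2.0000, 0.9091).
‖u_2‖ = 3.6181, so q_2 = (0.2513, -0.7538, 0.5528, 0.2513).

Q = [[0.6396, 0.2513], [0.4264, -0.7538], [0.0000, 0.5528], [0.6396, 0.2513]], R = [[4.6904, -2.9848], [0.0000, 3.6181]]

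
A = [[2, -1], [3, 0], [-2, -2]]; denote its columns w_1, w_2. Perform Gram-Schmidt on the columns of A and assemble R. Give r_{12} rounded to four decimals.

r_{12} = 0.4851

e_1 = w_1/‖w_1‖ = (2, 3, -2)/4.1231 = (0.4851, 0.7276, -0.4851).
r_{12} = e_1·w_2 = 0.4851.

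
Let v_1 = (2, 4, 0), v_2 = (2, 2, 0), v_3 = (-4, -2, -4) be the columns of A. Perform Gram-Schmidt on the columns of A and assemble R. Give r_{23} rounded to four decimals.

v_1 = (2, 4, 0); ‖v_1‖ = 4.4721, so e_1 = (0.4472, 0.8944, 0.0000).
e_1·v_2 = 0.4472·2 + 0.8944·2 + 0.0000·0 = 2.6833.
u_2 = v_2 − 2.6833·e_1 = (0.8000, -0.4000, 0.0000).
‖u_2‖ = 0.8944, so e_2 = (0.8944, -0.4472, 0.0000).
r_{23} = e_2·v_3 = -2.6833.

r_{23} = -2.6833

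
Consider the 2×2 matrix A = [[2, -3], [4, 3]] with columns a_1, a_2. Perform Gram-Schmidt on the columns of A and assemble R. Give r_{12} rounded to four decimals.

e_1 = a_1/‖a_1‖ = (2, 4)/4.4721 = (0.4472, 0.8944).
r_{12} = e_1·a_2 = 1.3416.

r_{12} = 1.3416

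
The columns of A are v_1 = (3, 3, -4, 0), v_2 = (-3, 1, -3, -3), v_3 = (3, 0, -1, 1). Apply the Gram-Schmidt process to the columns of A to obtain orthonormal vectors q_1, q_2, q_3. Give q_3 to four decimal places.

q_1 = v_1/‖v_1‖ = (3, 3, -4, 0)/5.8310 = (0.5145, 0.5145, -0.6860, 0.0000).
r_{12} = q_1·v_2 = 1.0290.
u_2 = v_2 − 1.0290·q_1 = (-3.5294, 0.4706, -2.2941, -3.0000).
‖u_2‖ = 5.1905, so q_2 = (-0.6800, 0.0907, -0.4420, -0.5780).
r_{13} = q_1·v_3 = 2.2295; r_{23} = q_2·v_3 = -2.1759.
u_3 = v_3 − 2.2295·q_1 + 2.1759·q_2 = (0.3734, -0.9498, -0.4323, -0.2576).
‖u_3‖ = 1.1379, so q_3 = (0.3281, -0.8347, -0.3799, -0.2264).

q_3 = (0.3281, -0.8347, -0.3799, -0.2264)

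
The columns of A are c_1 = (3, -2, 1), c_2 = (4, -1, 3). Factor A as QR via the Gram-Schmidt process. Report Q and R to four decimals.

c_1 = (3, -2, 1); ‖c_1‖ = 3.7417, so q_1 = (0.8018, -0.5345, 0.2673).
q_1·c_2 = 0.8018·4 + (-0.5345)·(-1) + 0.2673·3 = 4.5434.
u_2 = c_2 − 4.5434·q_1 = (0.3571, 1.4286, 1.7857).
‖u_2‖ = 2.3146, so q_2 = (0.1543, 0.6172, 0.7715).

Q = [[0.8018, 0.1543], [-0.5345, 0.6172], [0.2673, 0.7715]], R = [[3.7417, 4.5434], [0.0000, 2.3146]]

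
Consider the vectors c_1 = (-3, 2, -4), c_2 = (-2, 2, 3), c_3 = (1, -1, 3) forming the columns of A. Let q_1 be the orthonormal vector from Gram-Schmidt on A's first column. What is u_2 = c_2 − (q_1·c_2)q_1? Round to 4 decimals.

c_1 = (-3, 2, -4); ‖c_1‖ = 5.3852, so q_1 = (-0.5571, 0.3714, -0.7428).
q_1·c_2 = (-0.5571)·(-2) + 0.3714·2 + (-0.7428)·3 = -0.3714.
u_2 = c_2 + 0.3714·q_1 = (-2.2069, 2.1379, 2.7241).

u_2 = (-2.2069, 2.1379, 2.7241)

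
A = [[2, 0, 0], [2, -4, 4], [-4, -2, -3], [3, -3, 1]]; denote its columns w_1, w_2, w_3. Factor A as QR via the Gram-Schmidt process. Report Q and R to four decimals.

Q = [[0.3482, 0.1059, -0.4368], [0.3482, -0.6705, 0.6020], [-0.6963, -0.5999, -0.3463], [0.5222, -0.4235, -0.5718]], R = [[5.7446, -1.5667, 4.0038], [0.0000, 5.1522, -1.3057], [0.0000, 0.0000, 2.8749]]

w_1 = (2, 2, -4, 3); ‖w_1‖ = 5.7446, so e_1 = (0.3482, 0.3482, -0.6963, 0.5222).
e_1·w_2 = 0.3482·0 + 0.3482·(-4) + (-0.6963)·(-2) + 0.5222·(-3) = -1.5667.
u_2 = w_2 + 1.5667·e_1 = (0.5455, -3.4545, -3.0909, -2.1818).
‖u_2‖ = 5.1522, so e_2 = (0.1059, -0.6705, -0.5999, -0.4235).
e_1·w_3 = 0.3482·0 + 0.3482·4 + (-0.6963)·(-3) + 0.5222·1 = 4.0038; e_2·w_3 = 0.1059·0 + (-0.6705)·4 + (-0.5999)·(-3) + (-0.4235)·1 = -1.3057.
u_3 = w_3 − 4.0038·e_1 + 1.3057·e_2 = (-1.2557, 1.7306, -0.9954, -1.6438).
‖u_3‖ = 2.8749, so e_3 = (-0.4368, 0.6020, -0.3463, -0.5718).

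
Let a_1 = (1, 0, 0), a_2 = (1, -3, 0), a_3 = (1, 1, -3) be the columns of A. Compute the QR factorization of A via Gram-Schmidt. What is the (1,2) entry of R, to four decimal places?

e_1 = a_1/‖a_1‖ = (1, 0, 0)/1.0000 = (1.0000, 0.0000, 0.0000).
r_{12} = e_1·a_2 = 1.0000.

r_{12} = 1.0000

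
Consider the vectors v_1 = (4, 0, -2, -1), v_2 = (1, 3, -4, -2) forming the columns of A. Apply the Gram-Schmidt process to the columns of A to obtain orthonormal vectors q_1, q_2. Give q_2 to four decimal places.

v_1 = (4, 0, -2, -1); ‖v_1‖ = 4.5826, so q_1 = (0.8729, 0.0000, -0.4364, -0.2182).
q_1·v_2 = 0.8729·1 + 0.0000·3 + (-0.4364)·(-4) + (-0.2182)·(-2) = 3.0551.
u_2 = v_2 − 3.0551·q_1 = (-1.6667, 3.0000, -2.6667, -1.3333).
‖u_2‖ = 4.5461, so q_2 = (-0.3666, 0.6599, -0.5866, -0.2933).

q_2 = (-0.3666, 0.6599, -0.5866, -0.2933)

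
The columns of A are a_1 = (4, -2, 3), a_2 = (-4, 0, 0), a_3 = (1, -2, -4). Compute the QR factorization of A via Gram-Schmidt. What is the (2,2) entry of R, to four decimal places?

r_{22} = 2.6781

a_1 = (4, -2, 3); ‖a_1‖ = 5.3852, so e_1 = (0.7428, -0.3714, 0.5571).
e_1·a_2 = 0.7428·(-4) + (-0.3714)·0 + 0.5571·0 = -2.9711.
u_2 = a_2 + 2.9711·e_1 = (-1.7931, -1.1034, 1.6552).
r_{22} = ‖u_2‖ = 2.6781.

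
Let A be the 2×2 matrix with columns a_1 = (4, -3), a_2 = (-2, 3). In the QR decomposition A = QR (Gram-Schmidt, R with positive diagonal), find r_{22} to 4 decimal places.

r_{22} = 1.2000

a_1 = (4, -3); ‖a_1‖ = 5.0000, so e_1 = (0.8000, -0.6000).
e_1·a_2 = 0.8000·(-2) + (-0.6000)·3 = -3.4000.
u_2 = a_2 + 3.4000·e_1 = (0.7200, 0.9600).
r_{22} = ‖u_2‖ = 1.2000.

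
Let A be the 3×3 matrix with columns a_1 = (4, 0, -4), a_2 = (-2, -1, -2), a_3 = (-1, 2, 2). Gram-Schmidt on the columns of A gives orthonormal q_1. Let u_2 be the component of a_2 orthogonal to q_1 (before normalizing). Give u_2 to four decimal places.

u_2 = (-2.0000, -1.0000, -2.0000)

q_1 = a_1/‖a_1‖ = (4, 0, -4)/5.6569 = (0.7071, 0.0000, -0.7071).
r_{12} = q_1·a_2 = 0.0000.
u_2 = a_2 + 0.0000·q_1 = (-2.0000, -1.0000, -2.0000).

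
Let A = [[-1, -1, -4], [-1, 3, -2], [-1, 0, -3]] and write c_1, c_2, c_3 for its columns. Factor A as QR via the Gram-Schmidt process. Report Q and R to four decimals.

c_1 = (-1, -1, -1); ‖c_1‖ = 1.7321, so e_1 = (-0.5774, -0.5774, -0.5774).
e_1·c_2 = (-0.5774)·(-1) + (-0.5774)·3 + (-0.5774)·0 = -1.1547.
u_2 = c_2 + 1.1547·e_1 = (-1.6667, 2.3333, -0.6667).
‖u_2‖ = 2.9439, so e_2 = (-0.5661, 0.7926, -0.2265).
e_1·c_3 = (-0.5774)·(-4) + (-0.5774)·(-2) + (-0.5774)·(-3) = 5.1962; e_2·c_3 = (-0.5661)·(-4) + 0.7926·(-2) + (-0.2265)·(-3) = 1.3587.
u_3 = c_3 − 5.1962·e_1 − 1.3587·e_2 = (-0.2308, -0.0769, 0.3077).
‖u_3‖ = 0.3922, so e_3 = (-0.5883, -0.1961, 0.7845).

Q = [[-0.5774, -0.5661, -0.5883], [-0.5774, 0.7926, -0.1961], [-0.5774, -0.2265, 0.7845]], R = [[1.7321, -1.1547, 5.1962], [0.0000, 2.9439, 1.3587], [0.0000, 0.0000, 0.3922]]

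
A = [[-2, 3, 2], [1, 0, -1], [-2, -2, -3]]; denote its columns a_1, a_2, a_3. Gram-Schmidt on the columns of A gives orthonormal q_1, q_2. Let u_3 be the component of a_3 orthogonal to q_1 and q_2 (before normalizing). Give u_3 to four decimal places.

u_3 = (-0.2655, -1.3274, -0.3982)

a_1 = (-2, 1, -2); ‖a_1‖ = 3.0000, so q_1 = (-0.6667, 0.3333, -0.6667).
q_1·a_2 = (-0.6667)·3 + 0.3333·0 + (-0.6667)·(-2) = -0.6667.
u_2 = a_2 + 0.6667·q_1 = (2.5556, 0.2222, -2.4444).
‖u_2‖ = 3.5434, so q_2 = (0.7212, 0.0627, -0.6899).
q_1·a_3 = (-0.6667)·2 + 0.3333·(-1) + (-0.6667)·(-3) = 0.3333; q_2·a_3 = 0.7212·2 + 0.0627·(-1) + (-0.6899)·(-3) = 3.4493.
u_3 = a_3 − 0.3333·q_1 − 3.4493·q_2 = (-0.2655, -1.3274, -0.3982).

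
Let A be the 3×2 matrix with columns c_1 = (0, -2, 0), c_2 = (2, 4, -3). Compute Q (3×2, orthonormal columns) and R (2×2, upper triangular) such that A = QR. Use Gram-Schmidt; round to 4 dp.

e_1 = c_1/‖c_1‖ = (0, -2, 0)/2.0000 = (0.0000, -1.0000, 0.0000).
r_{12} = e_1·c_2 = -4.0000.
u_2 = c_2 + 4.0000·e_1 = (2.0000, 0.0000, -3.0000).
‖u_2‖ = 3.6056, so e_2 = (0.5547, 0.0000, -0.8321).

Q = [[0.0000, 0.5547], [-1.0000, 0.0000], [0.0000, -0.8321]], R = [[2.0000, -4.0000], [0.0000, 3.6056]]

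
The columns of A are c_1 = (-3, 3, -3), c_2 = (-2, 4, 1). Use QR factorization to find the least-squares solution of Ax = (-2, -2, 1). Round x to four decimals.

q_1 = c_1/‖c_1‖ = (-3, 3, -3)/5.1962 = (-0.5774, 0.5774, -0.5774).
r_{12} = q_1·c_2 = 2.8868.
u_2 = c_2 − 2.8868·q_1 = (-0.3333, 2.3333, 2.6667).
‖u_2‖ = 3.5590, so q_2 = (-0.0937, 0.6556, 0.7493).
Qᵀb = (-0.5774, -0.3746).
Back-substitute: x_2 = -0.3746/3.5590 = -0.1053.
x_1 = (-0.5774 − 2.8868·(-0.1053))/5.1962 = -0.0526.

x = (-0.0526, -0.1053)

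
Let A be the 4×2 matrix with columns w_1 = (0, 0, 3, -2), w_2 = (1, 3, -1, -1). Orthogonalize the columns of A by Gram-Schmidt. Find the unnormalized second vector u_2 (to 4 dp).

u_2 = (1.0000, 3.0000, -0.7692, -1.1538)

w_1 = (0, 0, 3, -2); ‖w_1‖ = 3.6056, so q_1 = (0.0000, 0.0000, 0.8321, -0.5547).
q_1·w_2 = 0.0000·1 + 0.0000·3 + 0.8321·(-1) + (-0.5547)·(-1) = -0.2774.
u_2 = w_2 + 0.2774·q_1 = (1.0000, 3.0000, -0.7692, -1.1538).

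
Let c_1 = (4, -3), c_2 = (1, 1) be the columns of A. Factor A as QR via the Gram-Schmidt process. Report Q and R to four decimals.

q_1 = c_1/‖c_1‖ = (4, -3)/5.0000 = (0.8000, -0.6000).
r_{12} = q_1·c_2 = 0.2000.
u_2 = c_2 − 0.2000·q_1 = (0.8400, 1.1200).
‖u_2‖ = 1.4000, so q_2 = (0.6000, 0.8000).

Q = [[0.8000, 0.6000], [-0.6000, 0.8000]], R = [[5.0000, 0.2000], [0.0000, 1.4000]]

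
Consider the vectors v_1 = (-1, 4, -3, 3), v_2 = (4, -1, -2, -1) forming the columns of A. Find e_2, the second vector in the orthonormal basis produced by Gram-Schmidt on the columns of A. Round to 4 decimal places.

e_1 = v_1/‖v_1‖ = (-1, 4, -3, 3)/5.9161 = (-0.1690, 0.6761, -0.5071, 0.5071).
r_{12} = e_1·v_2 = -0.8452.
u_2 = v_2 + 0.8452·e_1 = (3.8571, -0.4286, -2.4286, -0.5714).
‖u_2‖ = 4.6136, so e_2 = (0.8360, -0.0929, -0.5264, -0.1239).

e_2 = (0.8360, -0.0929, -0.5264, -0.1239)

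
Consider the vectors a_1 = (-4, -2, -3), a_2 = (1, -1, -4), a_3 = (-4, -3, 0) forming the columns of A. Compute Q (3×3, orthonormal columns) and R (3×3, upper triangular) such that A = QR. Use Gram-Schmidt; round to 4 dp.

a_1 = (-4, -2, -3); ‖a_1‖ = 5.3852, so q_1 = (-0.7428, -0.3714, -0.5571).
q_1·a_2 = (-0.7428)·1 + (-0.3714)·(-1) + (-0.5571)·(-4) = 1.8570.
u_2 = a_2 − 1.8570·q_1 = (2.3793, -0.3103, -2.9655).
‖u_2‖ = 3.8147, so q_2 = (0.6237, -0.0814, -0.7774).
q_1·a_3 = (-0.7428)·(-4) + (-0.3714)·(-3) + (-0.5571)·0 = 4.0853; q_2·a_3 = 0.6237·(-4) + (-0.0814)·(-3) + (-0.7774)·0 = -2.2508.
u_3 = a_3 − 4.0853·q_1 + 2.2508·q_2 = (0.4384, -1.6659, 0.5261).
‖u_3‖ = 1.8011, so q_3 = (0.2434, -0.9249, 0.2921).

Q = [[-0.7428, 0.6237, 0.2434], [-0.3714, -0.0814, -0.9249], [-0.5571, -0.7774, 0.2921]], R = [[5.3852, 1.8570, 4.0853], [0.0000, 3.8147, -2.2508], [0.0000, 0.0000, 1.8011]]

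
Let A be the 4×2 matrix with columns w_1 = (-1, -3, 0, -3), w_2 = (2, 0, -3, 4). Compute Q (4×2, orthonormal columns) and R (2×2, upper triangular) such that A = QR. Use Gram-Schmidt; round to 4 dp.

Q = [[-0.2294, 0.2922], [-0.6882, -0.5114], [0.0000, -0.6940], [-0.6882, 0.4140]], R = [[4.3589, -3.2118], [0.0000, 4.3225]]

w_1 = (-1, -3, 0, -3); ‖w_1‖ = 4.3589, so q_1 = (-0.2294, -0.6882, 0.0000, -0.6882).
q_1·w_2 = (-0.2294)·2 + (-0.6882)·0 + 0.0000·(-3) + (-0.6882)·4 = -3.2118.
u_2 = w_2 + 3.2118·q_1 = (1.2632, -2.2105, -3.0000, 1.7895).
‖u_2‖ = 4.3225, so q_2 = (0.2922, -0.5114, -0.6940, 0.4140).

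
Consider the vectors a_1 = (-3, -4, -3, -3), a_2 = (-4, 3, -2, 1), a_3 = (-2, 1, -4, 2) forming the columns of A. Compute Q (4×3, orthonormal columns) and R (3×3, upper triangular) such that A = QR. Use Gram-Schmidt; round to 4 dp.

a_1 = (-3, -4, -3, -3); ‖a_1‖ = 6.5574, so q_1 = (-0.4575, -0.6100, -0.4575, -0.4575).
q_1·a_2 = (-0.4575)·(-4) + (-0.6100)·3 + (-0.4575)·(-2) + (-0.4575)·1 = 0.4575.
u_2 = a_2 − 0.4575·q_1 = (-3.7907, 3.2791, -1.7907, 1.2093).
‖u_2‖ = 5.4581, so q_2 = (-0.6945, 0.6008, -0.3281, 0.2216).
q_1·a_3 = (-0.4575)·(-2) + (-0.6100)·1 + (-0.4575)·(-4) + (-0.4575)·2 = 1.2200; q_2·a_3 = (-0.6945)·(-2) + 0.6008·1 + (-0.3281)·(-4) + 0.2216·2 = 3.7452.
u_3 = a_3 − 1.2200·q_1 − 3.7452·q_2 = (1.1593, -0.5059, -2.2131, 1.7283).
‖u_3‖ = 3.0797, so q_3 = (0.3764, -0.1643, -0.7186, 0.5612).

Q = [[-0.4575, -0.6945, 0.3764], [-0.6100, 0.6008, -0.1643], [-0.4575, -0.3281, -0.7186], [-0.4575, 0.2216, 0.5612]], R = [[6.5574, 0.4575, 1.2200], [0.0000, 5.4581, 3.7452], [0.0000, 0.0000, 3.0797]]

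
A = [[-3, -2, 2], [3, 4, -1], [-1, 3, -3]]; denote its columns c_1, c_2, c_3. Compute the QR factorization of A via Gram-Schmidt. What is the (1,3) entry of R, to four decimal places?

c_1 = (-3, 3, -1); ‖c_1‖ = 4.3589, so e_1 = (-0.6882, 0.6882, -0.2294).
r_{13} = e_1·c_3 = -1.3765.

r_{13} = -1.3765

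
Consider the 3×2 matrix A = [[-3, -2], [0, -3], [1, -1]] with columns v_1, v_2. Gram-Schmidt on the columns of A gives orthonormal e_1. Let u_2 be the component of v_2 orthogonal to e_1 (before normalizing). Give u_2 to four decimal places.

u_2 = (-0.5000, -3.0000, -1.5000)

v_1 = (-3, 0, 1); ‖v_1‖ = 3.1623, so e_1 = (-0.9487, 0.0000, 0.3162).
e_1·v_2 = (-0.9487)·(-2) + 0.0000·(-3) + 0.3162·(-1) = 1.5811.
u_2 = v_2 − 1.5811·e_1 = (-0.5000, -3.0000, -1.5000).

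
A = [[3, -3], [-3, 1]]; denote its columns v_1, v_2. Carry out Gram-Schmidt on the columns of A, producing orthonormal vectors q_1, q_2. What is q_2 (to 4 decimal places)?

q_2 = (-0.7071, -0.7071)

q_1 = v_1/‖v_1‖ = (3, -3)/4.2426 = (0.7071, -0.7071).
r_{12} = q_1·v_2 = -2.8284.
u_2 = v_2 + 2.8284·q_1 = (-1.0000, -1.0000).
‖u_2‖ = 1.4142, so q_2 = (-0.7071, -0.7071).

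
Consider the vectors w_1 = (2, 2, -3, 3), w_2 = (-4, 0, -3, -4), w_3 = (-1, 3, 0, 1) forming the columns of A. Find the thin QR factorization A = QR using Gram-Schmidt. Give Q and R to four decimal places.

Q = [[0.3922, -0.5231, -0.4302], [0.3922, 0.1404, 0.8032], [-0.5883, -0.7081, 0.3879], [0.5883, -0.4530, 0.1392]], R = [[5.0990, -2.1573, 1.3728], [0.0000, 6.0288, 0.4912], [0.0000, 0.0000, 2.9789]]

e_1 = w_1/‖w_1‖ = (2, 2, -3, 3)/5.0990 = (0.3922, 0.3922, -0.5883, 0.5883).
r_{12} = e_1·w_2 = -2.1573.
u_2 = w_2 + 2.1573·e_1 = (-3.1538, 0.8462, -4.2692, -2.7308).
‖u_2‖ = 6.0288, so e_2 = (-0.5231, 0.1404, -0.7081, -0.4530).
r_{13} = e_1·w_3 = 1.3728; r_{23} = e_2·w_3 = 0.4912.
u_3 = w_3 − 1.3728·e_1 − 0.4912·e_2 = (-1.2815, 2.3926, 1.1556, 0.4148).
‖u_3‖ = 2.9789, so e_3 = (-0.4302, 0.8032, 0.3879, 0.1392).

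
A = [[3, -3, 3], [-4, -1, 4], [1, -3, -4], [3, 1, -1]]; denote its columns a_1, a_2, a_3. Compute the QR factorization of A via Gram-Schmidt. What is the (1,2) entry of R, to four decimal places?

a_1 = (3, -4, 1, 3); ‖a_1‖ = 5.9161, so e_1 = (0.5071, -0.6761, 0.1690, 0.5071).
r_{12} = e_1·a_2 = -0.8452.

r_{12} = -0.8452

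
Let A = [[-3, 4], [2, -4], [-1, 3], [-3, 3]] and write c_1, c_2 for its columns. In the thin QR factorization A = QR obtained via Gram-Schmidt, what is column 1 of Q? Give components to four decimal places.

c_1 = (-3, 2, -1, -3); ‖c_1‖ = 4.7958, so q_1 = (-0.6255, 0.4170, -0.2085, -0.6255).

q_1 = (-0.6255, 0.4170, -0.2085, -0.6255)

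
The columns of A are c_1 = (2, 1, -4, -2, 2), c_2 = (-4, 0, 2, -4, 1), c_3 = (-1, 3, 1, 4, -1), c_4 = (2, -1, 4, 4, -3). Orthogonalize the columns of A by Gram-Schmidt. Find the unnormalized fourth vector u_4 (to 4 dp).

u_4 = (1.0898, 0.8058, 1.0105, -0.6033, -0.0750)

c_1 = (2, 1, -4, -2, 2); ‖c_1‖ = 5.3852, so e_1 = (0.3714, 0.1857, -0.7428, -0.3714, 0.3714).
e_1·c_2 = 0.3714·(-4) + 0.1857·0 + (-0.7428)·2 + (-0.3714)·(-4) + 0.3714·1 = -1.1142.
u_2 = c_2 + 1.1142·e_1 = (-3.5862, 0.2069, 1.1724, -4.4138, 1.4138).
‖u_2‖ = 5.9799, so e_2 = (-0.5997, 0.0346, 0.1961, -0.7381, 0.2364).
e_1·c_3 = 0.3714·(-1) + 0.1857·3 + (-0.7428)·1 + (-0.3714)·4 + 0.3714·(-1) = -2.4140; e_2·c_3 = (-0.5997)·(-1) + 0.0346·3 + 0.1961·1 + (-0.7381)·4 + 0.2364·(-1) = -2.2893.
u_3 = c_3 + 2.4140·e_1 + 2.2893·e_2 = (-1.4764, 3.5275, -0.3443, 1.4137, 0.4378).
‖u_3‖ = 4.1148, so e_3 = (-0.3588, 0.8573, -0.0837, 0.3436, 0.1064).
e_1·c_4 = 0.3714·2 + 0.1857·(-1) + (-0.7428)·4 + (-0.3714)·4 + 0.3714·(-3) = -5.0138; e_2·c_4 = (-0.5997)·2 + 0.0346·(-1) + 0.1961·4 + (-0.7381)·4 + 0.2364·(-3) = -4.1115; e_3·c_4 = (-0.3588)·2 + 0.8573·(-1) + (-0.0837)·4 + 0.3436·4 + 0.1064·(-3) = -0.8545.
u_4 = c_4 + 5.0138·e_1 + 4.1115·e_2 + 0.8545·e_3 = (1.0898, 0.8058, 1.0105, -0.6033, -0.0750).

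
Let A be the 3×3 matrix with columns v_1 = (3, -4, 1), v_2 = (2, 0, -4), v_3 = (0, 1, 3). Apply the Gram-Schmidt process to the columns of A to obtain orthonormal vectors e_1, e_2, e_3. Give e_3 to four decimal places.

v_1 = (3, -4, 1); ‖v_1‖ = 5.0990, so e_1 = (0.5883, -0.7845, 0.1961).
e_1·v_2 = 0.5883·2 + (-0.7845)·0 + 0.1961·(-4) = 0.3922.
u_2 = v_2 − 0.3922·e_1 = (1.7692, 0.3077, -4.0769).
‖u_2‖ = 4.4549, so e_2 = (0.3971, 0.0691, -0.9152).
e_1·v_3 = 0.5883·0 + (-0.7845)·1 + 0.1961·3 = -0.1961; e_2·v_3 = 0.3971·0 + 0.0691·1 + (-0.9152)·3 = -2.6764.
u_3 = v_3 + 0.1961·e_1 + 2.6764·e_2 = (1.1783, 1.0310, 0.5891).
‖u_3‖ = 1.6729, so e_3 = (0.7044, 0.6163, 0.3522).

e_3 = (0.7044, 0.6163, 0.3522)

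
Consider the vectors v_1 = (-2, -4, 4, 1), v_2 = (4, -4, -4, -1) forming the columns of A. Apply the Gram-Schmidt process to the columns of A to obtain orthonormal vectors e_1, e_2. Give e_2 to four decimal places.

v_1 = (-2, -4, 4, 1); ‖v_1‖ = 6.0828, so e_1 = (-0.3288, -0.6576, 0.6576, 0.1644).
e_1·v_2 = (-0.3288)·4 + (-0.6576)·(-4) + 0.6576·(-4) + 0.1644·(-1) = -1.4796.
u_2 = v_2 + 1.4796·e_1 = (3.5135, -4.9730, -3.0270, -0.7568).
‖u_2‖ = 6.8418, so e_2 = (0.5135, -0.7268, -0.4424, -0.1106).

e_2 = (0.5135, -0.7268, -0.4424, -0.1106)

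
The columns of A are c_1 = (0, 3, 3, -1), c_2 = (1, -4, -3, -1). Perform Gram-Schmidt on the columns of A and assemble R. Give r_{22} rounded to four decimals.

e_1 = c_1/‖c_1‖ = (0, 3, 3, -1)/4.3589 = (0.0000, 0.6882, 0.6882, -0.2294).
r_{12} = e_1·c_2 = -4.5883.
u_2 = c_2 + 4.5883·e_1 = (1.0000, -0.8421, 0.1579, -2.0526).
r_{22} = ‖u_2‖ = 2.4387.

r_{22} = 2.4387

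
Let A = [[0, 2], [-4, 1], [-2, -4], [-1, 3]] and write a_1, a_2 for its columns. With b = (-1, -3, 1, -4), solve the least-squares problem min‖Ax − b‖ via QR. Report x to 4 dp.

a_1 = (0, -4, -2, -1); ‖a_1‖ = 4.5826, so e_1 = (0.0000, -0.8729, -0.4364, -0.2182).
e_1·a_2 = 0.0000·2 + (-0.8729)·1 + (-0.4364)·(-4) + (-0.2182)·3 = 0.2182.
u_2 = a_2 − 0.2182·e_1 = (2.0000, 1.1905, -3.9048, 3.0476).
‖u_2‖ = 5.4729, so e_2 = (0.3654, 0.2175, -0.7135, 0.5569).
Qᵀb = (3.0551, -3.9589).
Back-substitute: x_2 = -3.9589/5.4729 = -0.7234.
x_1 = (3.0551 − 0.2182·(-0.7234))/4.5826 = 0.7011.

x = (0.7011, -0.7234)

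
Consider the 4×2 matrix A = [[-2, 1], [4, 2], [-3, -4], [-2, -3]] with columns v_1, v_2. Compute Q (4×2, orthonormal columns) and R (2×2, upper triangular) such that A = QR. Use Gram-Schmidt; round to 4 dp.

q_1 = v_1/‖v_1‖ = (-2, 4, -3, -2)/5.7446 = (-0.3482, 0.6963, -0.5222, -0.3482).
r_{12} = q_1·v_2 = 4.1779.
u_2 = v_2 − 4.1779·q_1 = (2.4545, -0.9091, -1.8182, -1.5455).
‖u_2‖ = 3.5420, so q_2 = (0.6930, -0.2567, -0.5133, -0.4363).

Q = [[-0.3482, 0.6930], [0.6963, -0.2567], [-0.5222, -0.5133], [-0.3482, -0.4363]], R = [[5.7446, 4.1779], [0.0000, 3.5420]]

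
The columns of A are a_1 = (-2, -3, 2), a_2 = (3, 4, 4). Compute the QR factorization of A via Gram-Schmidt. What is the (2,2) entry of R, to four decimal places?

e_1 = a_1/‖a_1‖ = (-2, -3, 2)/4.1231 = (-0.4851, -0.7276, 0.4851).
r_{12} = e_1·a_2 = -2.4254.
u_2 = a_2 + 2.4254·e_1 = (1.8235, 2.2353, 5.1765).
r_{22} = ‖u_2‖ = 5.9260.

r_{22} = 5.9260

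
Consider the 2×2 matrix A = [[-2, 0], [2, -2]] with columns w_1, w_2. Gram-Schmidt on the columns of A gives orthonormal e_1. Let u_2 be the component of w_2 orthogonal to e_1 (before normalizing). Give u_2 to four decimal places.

u_2 = (-1.0000, -1.0000)

e_1 = w_1/‖w_1‖ = (-2, 2)/2.8284 = (-0.7071, 0.7071).
r_{12} = e_1·w_2 = -1.4142.
u_2 = w_2 + 1.4142·e_1 = (-1.0000, -1.0000).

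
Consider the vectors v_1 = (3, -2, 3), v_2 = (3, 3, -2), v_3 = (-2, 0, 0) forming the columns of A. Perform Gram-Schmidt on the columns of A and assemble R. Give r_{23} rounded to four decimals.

r_{23} = -1.4673

v_1 = (3, -2, 3); ‖v_1‖ = 4.6904, so e_1 = (0.6396, -0.4264, 0.6396).
e_1·v_2 = 0.6396·3 + (-0.4264)·3 + 0.6396·(-2) = -0.6396.
u_2 = v_2 + 0.6396·e_1 = (3.4091, 2.7273, -1.5909).
‖u_2‖ = 4.6466, so e_2 = (0.7337, 0.5869, -0.3424).
r_{23} = e_2·v_3 = -1.4673.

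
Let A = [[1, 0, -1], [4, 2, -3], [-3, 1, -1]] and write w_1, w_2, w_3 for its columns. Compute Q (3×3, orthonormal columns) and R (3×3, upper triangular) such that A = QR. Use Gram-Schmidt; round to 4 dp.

w_1 = (1, 4, -3); ‖w_1‖ = 5.0990, so q_1 = (0.1961, 0.7845, -0.5883).
q_1·w_2 = 0.1961·0 + 0.7845·2 + (-0.5883)·1 = 0.9806.
u_2 = w_2 − 0.9806·q_1 = (-0.1923, 1.2308, 1.5769).
‖u_2‖ = 2.0096, so q_2 = (-0.0957, 0.6124, 0.7847).
q_1·w_3 = 0.1961·(-1) + 0.7845·(-3) + (-0.5883)·(-1) = -1.9612; q_2·w_3 = (-0.0957)·(-1) + 0.6124·(-3) + 0.7847·(-1) = -2.5263.
u_3 = w_3 + 1.9612·q_1 + 2.5263·q_2 = (-0.8571, 0.0857, -0.1714).
‖u_3‖ = 0.8783, so q_3 = (-0.9759, 0.0976, -0.1952).

Q = [[0.1961, -0.0957, -0.9759], [0.7845, 0.6124, 0.0976], [-0.5883, 0.7847, -0.1952]], R = [[5.0990, 0.9806, -1.9612], [0.0000, 2.0096, -2.5263], [0.0000, 0.0000, 0.8783]]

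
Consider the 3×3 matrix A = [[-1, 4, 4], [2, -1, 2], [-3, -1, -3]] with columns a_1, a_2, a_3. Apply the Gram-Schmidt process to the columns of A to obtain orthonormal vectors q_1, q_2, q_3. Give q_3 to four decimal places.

q_3 = (0.3208, 0.8340, 0.4491)

a_1 = (-1, 2, -3); ‖a_1‖ = 3.7417, so q_1 = (-0.2673, 0.5345, -0.8018).
q_1·a_2 = (-0.2673)·4 + 0.5345·(-1) + (-0.8018)·(-1) = -0.8018.
u_2 = a_2 + 0.8018·q_1 = (3.7857, -0.5714, -1.6429).
‖u_2‖ = 4.1662, so q_2 = (0.9087, -0.1372, -0.3943).
q_1·a_3 = (-0.2673)·4 + 0.5345·2 + (-0.8018)·(-3) = 2.4054; q_2·a_3 = 0.9087·4 + (-0.1372)·2 + (-0.3943)·(-3) = 4.5434.
u_3 = a_3 − 2.4054·q_1 − 4.5434·q_2 = (0.5144, 1.3374, 0.7202).
‖u_3‖ = 1.6038, so q_3 = (0.3208, 0.8340, 0.4491).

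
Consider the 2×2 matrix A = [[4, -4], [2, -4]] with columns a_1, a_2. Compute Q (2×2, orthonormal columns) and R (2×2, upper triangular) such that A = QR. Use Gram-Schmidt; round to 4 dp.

Q = [[0.8944, 0.4472], [0.4472, -0.8944]], R = [[4.4721, -5.3666], [0.0000, 1.7889]]

a_1 = (4, 2); ‖a_1‖ = 4.4721, so e_1 = (0.8944, 0.4472).
e_1·a_2 = 0.8944·(-4) + 0.4472·(-4) = -5.3666.
u_2 = a_2 + 5.3666·e_1 = (0.8000, -1.6000).
‖u_2‖ = 1.7889, so e_2 = (0.4472, -0.8944).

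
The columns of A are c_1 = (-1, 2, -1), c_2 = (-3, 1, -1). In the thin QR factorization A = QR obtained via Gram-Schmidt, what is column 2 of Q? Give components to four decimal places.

c_1 = (-1, 2, -1); ‖c_1‖ = 2.4495, so e_1 = (-0.4082, 0.8165, -0.4082).
e_1·c_2 = (-0.4082)·(-3) + 0.8165·1 + (-0.4082)·(-1) = 2.4495.
u_2 = c_2 − 2.4495·e_1 = (-2.0000, -1.0000, 0.0000).
‖u_2‖ = 2.2361, so e_2 = (-0.8944, -0.4472, 0.0000).

e_2 = (-0.8944, -0.4472, 0.0000)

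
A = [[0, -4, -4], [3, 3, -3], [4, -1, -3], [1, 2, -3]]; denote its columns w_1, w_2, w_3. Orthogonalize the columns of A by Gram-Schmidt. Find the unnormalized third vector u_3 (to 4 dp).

u_3 = (-2.5116, -1.0465, 1.4651, -2.7209)

e_1 = w_1/‖w_1‖ = (0, 3, 4, 1)/5.0990 = (0.0000, 0.5883, 0.7845, 0.1961).
r_{12} = e_1·w_2 = 1.3728.
u_2 = w_2 − 1.3728·e_1 = (-4.0000, 2.1923, -2.0769, 1.7308).
‖u_2‖ = 5.3024, so e_2 = (-0.7544, 0.4135, -0.3917, 0.3264).
r_{13} = e_1·w_3 = -4.7068; r_{23} = e_2·w_3 = 1.9730.
u_3 = w_3 + 4.7068·e_1 − 1.9730·e_2 = (-2.5116, -1.0465, 1.4651, -2.7209).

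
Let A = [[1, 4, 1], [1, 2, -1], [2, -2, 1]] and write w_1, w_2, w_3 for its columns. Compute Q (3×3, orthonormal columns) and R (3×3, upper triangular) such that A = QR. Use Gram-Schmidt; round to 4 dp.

e_1 = w_1/‖w_1‖ = (1, 1, 2)/2.4495 = (0.4082, 0.4082, 0.8165).
r_{12} = e_1·w_2 = 0.8165.
u_2 = w_2 − 0.8165·e_1 = (3.6667, 1.6667, -2.6667).
‖u_2‖ = 4.8305, so e_2 = (0.7591, 0.3450, -0.5521).
r_{13} = e_1·w_3 = 0.8165; r_{23} = e_2·w_3 = -0.1380.
u_3 = w_3 − 0.8165·e_1 + 0.1380·e_2 = (0.7714, -1.2857, 0.2571).
‖u_3‖ = 1.5213, so e_3 = (0.5071, -0.8452, 0.1690).

Q = [[0.4082, 0.7591, 0.5071], [0.4082, 0.3450, -0.8452], [0.8165, -0.5521, 0.1690]], R = [[2.4495, 0.8165, 0.8165], [0.0000, 4.8305, -0.1380], [0.0000, 0.0000, 1.5213]]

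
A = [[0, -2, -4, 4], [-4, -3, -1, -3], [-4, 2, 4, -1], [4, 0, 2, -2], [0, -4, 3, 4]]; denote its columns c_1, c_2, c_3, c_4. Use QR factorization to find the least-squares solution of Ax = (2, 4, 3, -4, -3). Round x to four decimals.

e_1 = c_1/‖c_1‖ = (0, -4, -4, 4, 0)/6.9282 = (0.0000, -0.5774, -0.5774, 0.5774, 0.0000).
r_{12} = e_1·c_2 = 0.5774.
u_2 = c_2 − 0.5774·e_1 = (-2.0000, -2.6667, 2.3333, -0.3333, -4.0000).
‖u_2‖ = 5.7155, so e_2 = (-0.3499, -0.4666, 0.4082, -0.0583, -0.6999).
r_{13} = e_1·c_3 = -0.5774; r_{23} = e_2·c_3 = 1.2831.
u_3 = c_3 + 0.5774·e_1 − 1.2831·e_2 = (-3.5510, -0.7347, 3.1429, 2.4082, 3.8980).
‖u_3‖ = 6.6348, so e_3 = (-0.5352, -0.1107, 0.4737, 0.3630, 0.5875).
r_{14} = e_1·c_4 = 1.1547; r_{24} = e_2·c_4 = -3.0910; r_{34} = e_3·c_4 = -0.6582.
u_4 = c_4 − 1.1547·e_1 + 3.0910·e_2 + 0.6582·e_3 = (2.5661, -3.8484, 1.2404, -2.6080, 2.2235).
‖u_4‖ = 5.8889, so e_4 = (0.4357, -0.6535, 0.2106, -0.4429, 0.3776).
Qᵀb = (-6.3509, 0.9915, -3.3066, -0.4718).
Back-substitute: x_4 = -0.4718/5.8889 = -0.0801.
x_3 = (-3.3066 + 0.6582·(-0.0801))/6.6348 = -0.5063.
x_2 = (0.9915 − 1.2831·(-0.5063) + 3.0910·(-0.0801))/5.7155 = 0.2438.
x_1 = (-6.3509 − 0.5774·0.2438 + 0.5774·(-0.5063) − 1.1547·(-0.0801))/6.9282 = -0.9658.

x = (-0.9658, 0.2438, -0.5063, -0.0801)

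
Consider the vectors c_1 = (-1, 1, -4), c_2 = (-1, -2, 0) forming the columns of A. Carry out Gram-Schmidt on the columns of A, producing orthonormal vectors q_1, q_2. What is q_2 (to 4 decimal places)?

q_2 = (-0.4747, -0.8745, -0.0999)

q_1 = c_1/‖c_1‖ = (-1, 1, -4)/4.2426 = (-0.2357, 0.2357, -0.9428).
r_{12} = q_1·c_2 = -0.2357.
u_2 = c_2 + 0.2357·q_1 = (-1.0556, -1.9444, -0.2222).
‖u_2‖ = 2.2236, so q_2 = (-0.4747, -0.8745, -0.0999).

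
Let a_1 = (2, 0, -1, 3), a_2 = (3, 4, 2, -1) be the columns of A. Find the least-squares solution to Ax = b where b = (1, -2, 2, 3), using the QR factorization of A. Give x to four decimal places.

x = (0.6539, -0.1551)

a_1 = (2, 0, -1, 3); ‖a_1‖ = 3.7417, so q_1 = (0.5345, 0.0000, -0.2673, 0.8018).
q_1·a_2 = 0.5345·3 + 0.0000·4 + (-0.2673)·2 + 0.8018·(-1) = 0.2673.
u_2 = a_2 − 0.2673·q_1 = (2.8571, 4.0000, 2.0714, -1.2143).
‖u_2‖ = 5.4707, so q_2 = (0.5223, 0.7312, 0.3786, -0.2220).
Qᵀb = (2.4054, -0.8487).
Back-substitute: x_2 = -0.8487/5.4707 = -0.1551.
x_1 = (2.4054 − 0.2673·(-0.1551))/3.7417 = 0.6539.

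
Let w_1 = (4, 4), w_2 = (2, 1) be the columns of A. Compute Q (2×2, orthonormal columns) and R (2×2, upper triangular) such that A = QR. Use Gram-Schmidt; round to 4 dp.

Q = [[0.7071, 0.7071], [0.7071, -0.7071]], R = [[5.6569, 2.1213], [0.0000, 0.7071]]

w_1 = (4, 4); ‖w_1‖ = 5.6569, so e_1 = (0.7071, 0.7071).
e_1·w_2 = 0.7071·2 + 0.7071·1 = 2.1213.
u_2 = w_2 − 2.1213·e_1 = (0.5000, -0.5000).
‖u_2‖ = 0.7071, so e_2 = (0.7071, -0.7071).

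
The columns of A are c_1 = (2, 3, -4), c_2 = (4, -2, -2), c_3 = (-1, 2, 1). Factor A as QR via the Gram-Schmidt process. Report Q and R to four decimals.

q_1 = c_1/‖c_1‖ = (2, 3, -4)/5.3852 = (0.3714, 0.5571, -0.7428).
r_{12} = q_1·c_2 = 1.8570.
u_2 = c_2 − 1.8570·q_1 = (3.3103, -3.0345, -0.6207).
‖u_2‖ = 4.5334, so q_2 = (0.7302, -0.6694, -0.1369).
r_{13} = q_1·c_3 = 0.0000; r_{23} = q_2·c_3 = -2.2058.
u_3 = c_3 + 0.0000·q_1 + 2.2058·q_2 = (0.6107, 0.5235, 0.6980).
‖u_3‖ = 1.0650, so q_3 = (0.5735, 0.4915, 0.6554).

Q = [[0.3714, 0.7302, 0.5735], [0.5571, -0.6694, 0.4915], [-0.7428, -0.1369, 0.6554]], R = [[5.3852, 1.8570, 0.0000], [0.0000, 4.5334, -2.2058], [0.0000, 0.0000, 1.0650]]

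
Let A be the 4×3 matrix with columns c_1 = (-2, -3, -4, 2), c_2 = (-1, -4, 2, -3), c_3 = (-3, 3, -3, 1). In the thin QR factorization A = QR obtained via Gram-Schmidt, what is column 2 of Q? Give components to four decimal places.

q_2 = (-0.1826, -0.7303, 0.3651, -0.5477)

c_1 = (-2, -3, -4, 2); ‖c_1‖ = 5.7446, so q_1 = (-0.3482, -0.5222, -0.6963, 0.3482).
q_1·c_2 = (-0.3482)·(-1) + (-0.5222)·(-4) + (-0.6963)·2 + 0.3482·(-3) = 0.0000.
u_2 = c_2 + 0.0000·q_1 = (-1.0000, -4.0000, 2.0000, -3.0000).
‖u_2‖ = 5.4772, so q_2 = (-0.1826, -0.7303, 0.3651, -0.5477).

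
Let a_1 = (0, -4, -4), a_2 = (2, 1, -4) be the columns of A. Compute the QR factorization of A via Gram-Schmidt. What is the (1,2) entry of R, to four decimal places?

a_1 = (0, -4, -4); ‖a_1‖ = 5.6569, so q_1 = (0.0000, -0.7071, -0.7071).
r_{12} = q_1·a_2 = 2.1213.

r_{12} = 2.1213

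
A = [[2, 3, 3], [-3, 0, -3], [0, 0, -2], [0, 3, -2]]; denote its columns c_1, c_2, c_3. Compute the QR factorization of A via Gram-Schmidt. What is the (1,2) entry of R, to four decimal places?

c_1 = (2, -3, 0, 0); ‖c_1‖ = 3.6056, so q_1 = (0.5547, -0.8321, 0.0000, 0.0000).
r_{12} = q_1·c_2 = 1.6641.

r_{12} = 1.6641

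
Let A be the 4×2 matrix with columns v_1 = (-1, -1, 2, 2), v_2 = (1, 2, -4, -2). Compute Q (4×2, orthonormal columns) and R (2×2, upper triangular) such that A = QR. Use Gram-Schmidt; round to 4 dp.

v_1 = (-1, -1, 2, 2); ‖v_1‖ = 3.1623, so q_1 = (-0.3162, -0.3162, 0.6325, 0.6325).
q_1·v_2 = (-0.3162)·1 + (-0.3162)·2 + 0.6325·(-4) + 0.6325·(-2) = -4.7434.
u_2 = v_2 + 4.7434·q_1 = (-0.5000, 0.5000, -1.0000, 1.0000).
‖u_2‖ = 1.5811, so q_2 = (-0.3162, 0.3162, -0.6325, 0.6325).

Q = [[-0.3162, -0.3162], [-0.3162, 0.3162], [0.6325, -0.6325], [0.6325, 0.6325]], R = [[3.1623, -4.7434], [0.0000, 1.5811]]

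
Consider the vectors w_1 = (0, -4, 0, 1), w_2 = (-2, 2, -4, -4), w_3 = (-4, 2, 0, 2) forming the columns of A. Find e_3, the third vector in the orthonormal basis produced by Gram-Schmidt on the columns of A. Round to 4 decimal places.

e_3 = (-0.8583, 0.1244, -0.0064, 0.4978)

w_1 = (0, -4, 0, 1); ‖w_1‖ = 4.1231, so e_1 = (0.0000, -0.9701, 0.0000, 0.2425).
e_1·w_2 = 0.0000·(-2) + (-0.9701)·2 + 0.0000·(-4) + 0.2425·(-4) = -2.9104.
u_2 = w_2 + 2.9104·e_1 = (-2.0000, -0.8235, -4.0000, -3.2941).
‖u_2‖ = 5.6151, so e_2 = (-0.3562, -0.1467, -0.7124, -0.5867).
e_1·w_3 = 0.0000·(-4) + (-0.9701)·2 + 0.0000·0 + 0.2425·2 = -1.4552; e_2·w_3 = (-0.3562)·(-4) + (-0.1467)·2 + (-0.7124)·0 + (-0.5867)·2 = -0.0419.
u_3 = w_3 + 1.4552·e_1 + 0.0419·e_2 = (-4.0149, 0.5821, -0.0299, 2.3284).
‖u_3‖ = 4.6777, so e_3 = (-0.8583, 0.1244, -0.0064, 0.4978).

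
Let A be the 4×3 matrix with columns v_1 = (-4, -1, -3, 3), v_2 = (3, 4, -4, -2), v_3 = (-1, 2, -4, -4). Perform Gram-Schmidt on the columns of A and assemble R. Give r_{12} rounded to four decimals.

v_1 = (-4, -1, -3, 3); ‖v_1‖ = 5.9161, so q_1 = (-0.6761, -0.1690, -0.5071, 0.5071).
r_{12} = q_1·v_2 = -1.6903.

r_{12} = -1.6903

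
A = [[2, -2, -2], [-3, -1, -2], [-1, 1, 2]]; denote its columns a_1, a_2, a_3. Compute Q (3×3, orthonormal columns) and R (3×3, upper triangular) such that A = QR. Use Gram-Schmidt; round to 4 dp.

e_1 = a_1/‖a_1‖ = (2, -3, -1)/3.7417 = (0.5345, -0.8018, -0.2673).
r_{12} = e_1·a_2 = -0.5345.
u_2 = a_2 + 0.5345·e_1 = (-1.7143, -1.4286, 0.8571).
‖u_2‖ = 2.3905, so e_2 = (-0.7171, -0.5976, 0.3586).
r_{13} = e_1·a_3 = 0.0000; r_{23} = e_2·a_3 = 3.3466.
u_3 = a_3 + 0.0000·e_1 − 3.3466·e_2 = (0.4000, 0.0000, 0.8000).
‖u_3‖ = 0.8944, so e_3 = (0.4472, 0.0000, 0.8944).

Q = [[0.5345, -0.7171, 0.4472], [-0.8018, -0.5976, 0.0000], [-0.2673, 0.3586, 0.8944]], R = [[3.7417, -0.5345, 0.0000], [0.0000, 2.3905, 3.3466], [0.0000, 0.0000, 0.8944]]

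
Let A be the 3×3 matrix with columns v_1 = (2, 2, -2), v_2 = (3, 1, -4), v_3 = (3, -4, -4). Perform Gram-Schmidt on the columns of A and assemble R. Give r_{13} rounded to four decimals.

r_{13} = 1.7321

v_1 = (2, 2, -2); ‖v_1‖ = 3.4641, so q_1 = (0.5774, 0.5774, -0.5774).
r_{13} = q_1·v_3 = 1.7321.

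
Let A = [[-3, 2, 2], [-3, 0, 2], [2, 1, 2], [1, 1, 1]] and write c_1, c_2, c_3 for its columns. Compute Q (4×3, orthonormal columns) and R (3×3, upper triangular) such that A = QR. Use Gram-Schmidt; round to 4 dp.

c_1 = (-3, -3, 2, 1); ‖c_1‖ = 4.7958, so q_1 = (-0.6255, -0.6255, 0.4170, 0.2085).
q_1·c_2 = (-0.6255)·2 + (-0.6255)·0 + 0.4170·1 + 0.2085·1 = -0.6255.
u_2 = c_2 + 0.6255·q_1 = (1.6087, -0.3913, 1.2609, 1.1304).
‖u_2‖ = 2.3683, so q_2 = (0.6793, -0.1652, 0.5324, 0.4773).
q_1·c_3 = (-0.6255)·2 + (-0.6255)·2 + 0.4170·2 + 0.2085·1 = -1.4596; q_2·c_3 = 0.6793·2 + (-0.1652)·2 + 0.5324·2 + 0.4773·1 = 2.5702.
u_3 = c_3 + 1.4596·q_1 − 2.5702·q_2 = (-0.6589, 1.5116, 1.2403, 0.0775).
‖u_3‖ = 2.0648, so q_3 = (-0.3191, 0.7321, 0.6007, 0.0375).

Q = [[-0.6255, 0.6793, -0.3191], [-0.6255, -0.1652, 0.7321], [0.4170, 0.5324, 0.6007], [0.2085, 0.4773, 0.0375]], R = [[4.7958, -0.6255, -1.4596], [0.0000, 2.3683, 2.5702], [0.0000, 0.0000, 2.0648]]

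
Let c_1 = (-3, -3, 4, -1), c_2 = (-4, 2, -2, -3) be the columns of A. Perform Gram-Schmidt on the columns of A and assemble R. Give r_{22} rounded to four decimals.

q_1 = c_1/‖c_1‖ = (-3, -3, 4, -1)/5.9161 = (-0.5071, -0.5071, 0.6761, -0.1690).
r_{12} = q_1·c_2 = 0.1690.
u_2 = c_2 − 0.1690·q_1 = (-3.9143, 2.0857, -2.1143, -2.9714).
r_{22} = ‖u_2‖ = 5.7421.

r_{22} = 5.7421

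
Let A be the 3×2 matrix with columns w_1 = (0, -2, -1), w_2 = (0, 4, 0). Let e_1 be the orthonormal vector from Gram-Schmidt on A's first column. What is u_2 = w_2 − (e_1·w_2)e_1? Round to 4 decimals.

u_2 = (0.0000, 0.8000, -1.6000)

e_1 = w_1/‖w_1‖ = (0, -2, -1)/2.2361 = (0.0000, -0.8944, -0.4472).
r_{12} = e_1·w_2 = -3.5777.
u_2 = w_2 + 3.5777·e_1 = (0.0000, 0.8000, -1.6000).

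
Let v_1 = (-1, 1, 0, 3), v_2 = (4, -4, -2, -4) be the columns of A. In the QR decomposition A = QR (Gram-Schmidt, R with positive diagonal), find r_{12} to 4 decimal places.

r_{12} = -6.0302

v_1 = (-1, 1, 0, 3); ‖v_1‖ = 3.3166, so e_1 = (-0.3015, 0.3015, 0.0000, 0.9045).
r_{12} = e_1·v_2 = -6.0302.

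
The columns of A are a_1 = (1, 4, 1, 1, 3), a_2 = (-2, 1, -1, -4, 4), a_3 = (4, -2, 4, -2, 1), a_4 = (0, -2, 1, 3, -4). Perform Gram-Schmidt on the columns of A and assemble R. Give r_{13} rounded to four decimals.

r_{13} = 0.1890

a_1 = (1, 4, 1, 1, 3); ‖a_1‖ = 5.2915, so e_1 = (0.1890, 0.7559, 0.1890, 0.1890, 0.5669).
r_{13} = e_1·a_3 = 0.1890.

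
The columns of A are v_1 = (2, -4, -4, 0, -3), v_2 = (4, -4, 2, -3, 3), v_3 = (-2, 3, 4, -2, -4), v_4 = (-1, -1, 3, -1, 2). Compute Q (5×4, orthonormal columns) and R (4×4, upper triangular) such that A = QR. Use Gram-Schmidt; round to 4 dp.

v_1 = (2, -4, -4, 0, -3); ‖v_1‖ = 6.7082, so e_1 = (0.2981, -0.5963, -0.5963, 0.0000, -0.4472).
e_1·v_2 = 0.2981·4 + (-0.5963)·(-4) + (-0.5963)·2 + 0.0000·(-3) + (-0.4472)·3 = 1.0435.
u_2 = v_2 − 1.0435·e_1 = (3.6889, -3.3778, 2.6222, -3.0000, 3.4667).
‖u_2‖ = 7.2740, so e_2 = (0.5071, -0.4644, 0.3605, -0.4124, 0.4766).
e_1·v_3 = 0.2981·(-2) + (-0.5963)·3 + (-0.5963)·4 + 0.0000·(-2) + (-0.4472)·(-4) = -2.9814; e_2·v_3 = 0.5071·(-2) + (-0.4644)·3 + 0.3605·4 + (-0.4124)·(-2) + 0.4766·(-4) = -2.0469.
u_3 = v_3 + 2.9814·e_1 + 2.0469·e_2 = (-0.0731, 0.2717, 2.9601, -2.8442, -4.3578).
‖u_3‖ = 5.9935, so e_3 = (-0.0122, 0.0453, 0.4939, -0.4745, -0.7271).
e_1·v_4 = 0.2981·(-1) + (-0.5963)·(-1) + (-0.5963)·3 + 0.0000·(-1) + (-0.4472)·2 = -2.3851; e_2·v_4 = 0.5071·(-1) + (-0.4644)·(-1) + 0.3605·3 + (-0.4124)·(-1) + 0.4766·2 = 2.4043; e_3·v_4 = (-0.0122)·(-1) + 0.0453·(-1) + 0.4939·3 + (-0.4745)·(-1) + (-0.7271)·2 = 0.4689.
u_4 = v_4 + 2.3851·e_1 − 2.4043·e_2 − 0.4689·e_3 = (-1.5025, -1.3270, 0.4795, 0.2141, 0.1284).
‖u_4‖ = 2.0762, so e_4 = (-0.7237, -0.6392, 0.2309, 0.1031, 0.0618).

Q = [[0.2981, 0.5071, -0.0122, -0.7237], [-0.5963, -0.4644, 0.0453, -0.6392], [-0.5963, 0.3605, 0.4939, 0.2309], [0.0000, -0.4124, -0.4745, 0.1031], [-0.4472, 0.4766, -0.7271, 0.0618]], R = [[6.7082, 1.0435, -2.9814, -2.3851], [0.0000, 7.2740, -2.0469, 2.4043], [0.0000, 0.0000, 5.9935, 0.4689], [0.0000, 0.0000, 0.0000, 2.0762]]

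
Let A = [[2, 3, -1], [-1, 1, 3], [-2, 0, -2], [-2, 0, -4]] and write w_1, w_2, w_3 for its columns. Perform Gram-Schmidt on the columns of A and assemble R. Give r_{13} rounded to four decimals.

r_{13} = 1.9415

w_1 = (2, -1, -2, -2); ‖w_1‖ = 3.6056, so e_1 = (0.5547, -0.2774, -0.5547, -0.5547).
r_{13} = e_1·w_3 = 1.9415.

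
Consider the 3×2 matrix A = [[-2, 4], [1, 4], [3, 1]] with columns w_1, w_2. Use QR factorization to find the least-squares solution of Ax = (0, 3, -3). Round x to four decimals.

x = (-0.4100, 0.2603)

w_1 = (-2, 1, 3); ‖w_1‖ = 3.7417, so q_1 = (-0.5345, 0.2673, 0.8018).
q_1·w_2 = (-0.5345)·4 + 0.2673·4 + 0.8018·1 = -0.2673.
u_2 = w_2 + 0.2673·q_1 = (3.8571, 4.0714, 1.2143).
‖u_2‖ = 5.7383, so q_2 = (0.6722, 0.7095, 0.2116).
Qᵀb = (-1.6036, 1.4937).
Back-substitute: x_2 = 1.4937/5.7383 = 0.2603.
x_1 = (-1.6036 + 0.2673·0.2603)/3.7417 = -0.4100.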